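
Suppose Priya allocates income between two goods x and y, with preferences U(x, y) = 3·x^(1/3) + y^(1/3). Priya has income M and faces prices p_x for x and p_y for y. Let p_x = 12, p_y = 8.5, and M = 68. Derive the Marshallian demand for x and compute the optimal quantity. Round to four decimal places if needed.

x* = 4.6121

MRS = MU_x/MU_y = 3·(y/x)^(2/3). Set equal to p_x/p_y.
Hence y/x = ((1/3)·p_x/p_y)^(1/(2/3)), i.e. raised to the 1.5 power.
With the ratio pinned down, the budget gives x* = M/(p_x + p_y·(y/x)) and y* = (y/x)·x*.
Numerically y/x = 0.322821, so x* = 68/(12 + 8.5·0.322821) = 4.6121.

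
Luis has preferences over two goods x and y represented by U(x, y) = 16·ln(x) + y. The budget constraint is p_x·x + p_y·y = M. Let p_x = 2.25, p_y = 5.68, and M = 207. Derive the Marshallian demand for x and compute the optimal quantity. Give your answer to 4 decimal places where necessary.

MU_x = 16/x, MU_y = 1. Tangency: 16/x = p_x/p_y.
So x*(p_x,p_y) = 16·p_y/p_x, independent of income; and y* = (M − 16·p_y)/p_y.
At the given prices: x* = 16·5.68/2.25 = 40.3911.

x* = 40.3911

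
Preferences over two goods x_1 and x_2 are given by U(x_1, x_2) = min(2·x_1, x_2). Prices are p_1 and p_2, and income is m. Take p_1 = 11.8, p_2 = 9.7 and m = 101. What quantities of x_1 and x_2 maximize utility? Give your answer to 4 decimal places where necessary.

Leontief preferences: the optimum is at the kink where x_1/1 = x_2/2, i.e. x_2 = 2·x_1.
Budget: p_1·x_1 + p_2·2·x_1 = m, so (p_1 + 2·p_2)·x_1 = m.
Demand: x_1*(p_1,p_2,m) = m/(p_1 + 2·p_2), x_2* = 2·m/(p_1 + 2·p_2).
Here 11.8 + 2·9.7 = 31.2, giving x_1* = 3.2372 and x_2* = 6.4744.

x_1* = 3.2372, x_2* = 6.4744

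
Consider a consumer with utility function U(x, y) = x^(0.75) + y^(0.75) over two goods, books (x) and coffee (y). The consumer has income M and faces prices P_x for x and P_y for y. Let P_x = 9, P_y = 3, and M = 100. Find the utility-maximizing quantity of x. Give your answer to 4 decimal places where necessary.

With the ratio pinned down, the budget gives x* = M/(P_x + P_y·(y/x)) and y* = (y/x)·x*.
Numerically y/x = 81, so x* = 100/(9 + 3·81) = 0.3968.

x* = 0.3968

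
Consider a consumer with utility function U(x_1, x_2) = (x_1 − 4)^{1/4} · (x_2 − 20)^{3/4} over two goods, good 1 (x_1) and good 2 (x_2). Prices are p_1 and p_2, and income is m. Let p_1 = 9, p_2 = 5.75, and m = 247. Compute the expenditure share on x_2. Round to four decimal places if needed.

share on x_2 = 0.7571

MRS = (1/3)·(x_2−20)/(x_1−4). Tangency with p_1/p_2 gives x_2−20 = 3·(p_1/p_2)·(x_1−4).
After buying the subsistence bundle (4, 20), a share 0.25 of the remaining income goes to x_1: x_1* = 4 + 0.25·(m − 4p_1 − 20p_2)/p_1.
Discretionary income = 247 − 4·9 − 20·5.75 = 96; x_1* = 4 + 0.25·96/9 = 6.6667; x_2* = 20 + 0.75·96/5.75 = 32.5217.
Expenditure on x_2: 5.75·32.5217 = 187; share = 0.7571.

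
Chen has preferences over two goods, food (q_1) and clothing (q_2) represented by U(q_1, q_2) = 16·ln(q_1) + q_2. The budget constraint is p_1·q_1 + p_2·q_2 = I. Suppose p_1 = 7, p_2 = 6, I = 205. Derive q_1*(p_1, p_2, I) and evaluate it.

q_1* = 13.7143

At the given prices: q_1* = 16·6/7 = 13.7143.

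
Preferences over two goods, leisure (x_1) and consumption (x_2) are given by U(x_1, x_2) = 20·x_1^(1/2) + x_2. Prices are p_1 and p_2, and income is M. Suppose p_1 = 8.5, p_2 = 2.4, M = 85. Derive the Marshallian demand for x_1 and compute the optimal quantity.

x_1* = 7.9723

Thus x_1* = (10·p_2/p_1)² — independent of M — with the rest of income spent on x_2.
Plugging in: x_1* = (10·2.4/8.5)² = 7.9723.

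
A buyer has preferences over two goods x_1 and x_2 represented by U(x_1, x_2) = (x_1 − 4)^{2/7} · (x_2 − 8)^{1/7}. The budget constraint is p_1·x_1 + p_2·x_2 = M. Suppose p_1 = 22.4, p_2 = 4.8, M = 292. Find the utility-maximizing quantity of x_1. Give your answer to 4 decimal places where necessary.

After buying the subsistence bundle (4, 8), a share 2/3 of the remaining income goes to x_1: x_1* = 4 + 2/3·(M − 4p_1 − 8p_2)/p_1.
Discretionary income = 292 − 4·22.4 − 8·4.8 = 164; x_1* = 4 + 2/3·164/22.4 = 8.881.

x_1* = 8.881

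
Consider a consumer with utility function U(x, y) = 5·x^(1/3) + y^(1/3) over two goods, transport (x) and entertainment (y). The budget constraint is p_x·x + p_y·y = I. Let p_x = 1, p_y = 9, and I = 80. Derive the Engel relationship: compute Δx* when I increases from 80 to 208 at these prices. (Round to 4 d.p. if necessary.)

Δx* = 124.2943

MU_x ∝ 5·x^(-2/3), MU_y ∝ y^(-2/3), so MRS = 5·(y/x)^(2/3) = p_x/p_y.
Solve for the ratio: y/x = [(1/5)·p_x/p_y]^(1.5).
Substitute y = (y/x)·x into the budget: x* = I/(p_x + p_y·(y/x)).
Numerically y/x = 0.003313, so x* = 80/(1 + 9·0.003313) = 77.6839.
At I' = 208: x* = 201.9782. Change: 201.9782 − 77.6839 = 124.2943.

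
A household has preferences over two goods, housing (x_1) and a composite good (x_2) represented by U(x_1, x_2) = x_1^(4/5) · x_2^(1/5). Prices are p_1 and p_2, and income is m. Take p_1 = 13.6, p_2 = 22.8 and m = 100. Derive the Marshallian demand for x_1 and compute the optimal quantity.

x_1* = 5.8824

The MRS is 4·x_2/x_1. Set MRS = p_1/p_2.
Rearranging, p_2·x_2 = (1/4)·p_1·x_1. Substituting into the budget gives p_1·x_1·(1 + (1/4)) = m.
Demand: x_1*(p_1,p_2,m) = 0.8·m/p_1 and x_2* = 0.2·m/p_2.
At p_1=13.6, p_2=22.8, m=100: x_1* = 0.8·100/13.6 = 5.8824.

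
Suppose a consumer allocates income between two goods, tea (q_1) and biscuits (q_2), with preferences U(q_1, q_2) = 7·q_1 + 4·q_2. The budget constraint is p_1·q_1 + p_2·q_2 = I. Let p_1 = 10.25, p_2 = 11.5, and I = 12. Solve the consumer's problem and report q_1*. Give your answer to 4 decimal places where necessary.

q_1* = 1.1707

Linear utility — the consumer picks whichever good has higher MU/price: 7/10.25 = 0.6829 vs 4/11.5 = 0.3478.
q_1 gives more utility per dollar, so spend all income on q_1: q_1* = I/p_1, q_2* = 0.
Numerically: q_1* = 1.1707, q_2* = 0.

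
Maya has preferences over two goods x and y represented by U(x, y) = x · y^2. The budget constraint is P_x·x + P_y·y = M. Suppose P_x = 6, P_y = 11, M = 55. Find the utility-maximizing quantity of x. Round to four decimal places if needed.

At P_x=6, P_y=11, M=55: x* = 1/3·55/6 = 3.0556.

x* = 3.0556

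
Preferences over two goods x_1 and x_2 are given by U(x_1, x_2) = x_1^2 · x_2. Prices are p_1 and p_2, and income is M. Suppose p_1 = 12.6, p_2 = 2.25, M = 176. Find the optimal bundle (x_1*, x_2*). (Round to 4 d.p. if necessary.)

Tangency: MRS = 2·x_2/x_1 = p_1/p_2.
So 2·p_2·x_2 = p_1·x_1; combined with the budget, a share 2/3 of income goes to x_1.
Demand: x_1*(p_1,p_2,M) = 2/3·M/p_1 and x_2* = 1/3·M/p_2.
At p_1=12.6, p_2=2.25, M=176: x_1* = 2/3·176/12.6 = 9.3122, x_2* = 26.0741.

x_1* = 9.3122, x_2* = 26.0741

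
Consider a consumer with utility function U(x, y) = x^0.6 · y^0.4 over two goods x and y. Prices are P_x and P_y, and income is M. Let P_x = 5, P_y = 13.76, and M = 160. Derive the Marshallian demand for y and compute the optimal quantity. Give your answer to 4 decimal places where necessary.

At P_x=5, P_y=13.76, M=160: y* = 0.4·160/13.76 = 4.6512.

y* = 4.6512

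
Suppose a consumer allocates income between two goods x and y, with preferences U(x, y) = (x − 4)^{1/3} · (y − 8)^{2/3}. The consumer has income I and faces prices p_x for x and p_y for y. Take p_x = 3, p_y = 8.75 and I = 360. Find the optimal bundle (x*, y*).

Let x' = x−4, y' = y−8. MRS = (1/2)·y'/x' = p_x/p_y.
Substituting into the budget: x* = 4 + 1/3·(I − 4·p_x − 8·p_y)/p_x, and y* = 8 + 2/3·(…)/p_y.
Discretionary income = 360 − 4·3 − 8·8.75 = 278; x* = 4 + 1/3·278/3 = 34.8889; y* = 8 + 2/3·278/8.75 = 29.181.

x* = 34.8889, y* = 29.181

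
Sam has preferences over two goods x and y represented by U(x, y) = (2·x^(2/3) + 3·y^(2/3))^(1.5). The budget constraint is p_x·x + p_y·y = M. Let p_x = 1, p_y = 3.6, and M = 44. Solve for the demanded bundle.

MRS = MU_x/MU_y = (2/3)·(y/x)^(1/3). Set equal to p_x/p_y.
Hence y/x = ((3/2)·p_x/p_y)^(1/(1/3)), i.e. raised to the 3 power.
With the ratio pinned down, the budget gives x* = M/(p_x + p_y·(y/x)) and y* = (y/x)·x*.
Numerically y/x = 0.072338, so x* = 44/(1 + 3.6·0.072338) = 34.9091 and y* = 0.072338·34.9091 = 2.5253.

x* = 34.9091, y* = 2.5253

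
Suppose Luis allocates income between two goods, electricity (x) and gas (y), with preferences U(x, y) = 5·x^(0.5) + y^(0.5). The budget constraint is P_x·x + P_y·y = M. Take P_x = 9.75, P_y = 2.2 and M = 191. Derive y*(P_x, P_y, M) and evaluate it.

y* = 13.073

MRS = MU_x/MU_y = 5·(y/x)^(0.5). Set equal to P_x/P_y.
Solve for the ratio: y/x = [(1/5)·P_x/P_y]^(2).
With the ratio pinned down, the budget gives x* = M/(P_x + P_y·(y/x)) and y* = (y/x)·x*.
Numerically y/x = 0.78564, so x* = 191/(9.75 + 2.2·0.78564) = 16.6399 and y* = 0.78564·16.6399 = 13.073.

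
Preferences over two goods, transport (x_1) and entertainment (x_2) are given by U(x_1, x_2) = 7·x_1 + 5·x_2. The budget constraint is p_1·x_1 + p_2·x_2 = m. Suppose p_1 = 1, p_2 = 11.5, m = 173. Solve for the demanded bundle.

Linear utility — the consumer picks whichever good has higher MU/price: 7/1 = 7 vs 5/11.5 = 0.4348.
x_1 gives more utility per dollar, so spend all income on x_1: x_1* = m/p_1, x_2* = 0.
Numerically: x_1* = 173, x_2* = 0.

x_1* = 173, x_2* = 0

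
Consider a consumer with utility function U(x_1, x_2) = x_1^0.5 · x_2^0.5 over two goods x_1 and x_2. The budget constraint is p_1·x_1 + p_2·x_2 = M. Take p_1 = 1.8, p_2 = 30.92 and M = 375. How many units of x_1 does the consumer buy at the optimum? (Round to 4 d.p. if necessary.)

The MRS is x_2/x_1. Set MRS = p_1/p_2.
Rearranging, p_2·x_2 = p_1·x_1. Substituting into the budget gives p_1·x_1·(1 + 1) = M.
Demand: x_1*(p_1,p_2,M) = 0.5·M/p_1 and x_2* = 0.5·M/p_2.
At p_1=1.8, p_2=30.92, M=375: x_1* = 0.5·375/1.8 = 104.1667.

x_1* = 104.1667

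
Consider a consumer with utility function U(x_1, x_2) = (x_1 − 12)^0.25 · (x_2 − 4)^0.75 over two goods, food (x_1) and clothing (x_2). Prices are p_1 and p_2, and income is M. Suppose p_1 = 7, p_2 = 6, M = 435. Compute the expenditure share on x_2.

This is Cobb-Douglas in (x_1−12, x_2−4): tangency gives 0.25·p_2·(x_2−4) = 0.75·p_1·(x_1−12).
Substituting into the budget: x_1* = 12 + 0.25·(M − 12·p_1 − 4·p_2)/p_1, and x_2* = 4 + 0.75·(…)/p_2.
Discretionary income = 435 − 12·7 − 4·6 = 327; x_1* = 12 + 0.25·327/7 = 23.6786; x_2* = 4 + 0.75·327/6 = 44.875.
Expenditure on x_2: 6·44.875 = 269.25; share = 0.619.

share on x_2 = 0.619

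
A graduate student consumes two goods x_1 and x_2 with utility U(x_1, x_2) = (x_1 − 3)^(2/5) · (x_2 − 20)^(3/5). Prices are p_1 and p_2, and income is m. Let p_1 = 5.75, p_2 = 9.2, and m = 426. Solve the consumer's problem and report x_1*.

This is Cobb-Douglas in (x_1−3, x_2−20): tangency gives 0.4·p_2·(x_2−20) = 0.6·p_1·(x_1−3).
After buying the subsistence bundle (3, 20), a share 0.4 of the remaining income goes to x_1: x_1* = 3 + 0.4·(m − 3p_1 − 20p_2)/p_1.
Discretionary income = 426 − 3·5.75 − 20·9.2 = 224.75; x_1* = 3 + 0.4·224.75/5.75 = 18.6348.

x_1* = 18.6348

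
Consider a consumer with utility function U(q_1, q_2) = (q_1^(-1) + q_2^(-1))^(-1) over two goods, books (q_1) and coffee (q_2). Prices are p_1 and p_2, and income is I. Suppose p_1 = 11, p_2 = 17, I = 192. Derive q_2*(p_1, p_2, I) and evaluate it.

MU_q_1 ∝ q_1^(-2), MU_q_2 ∝ q_2^(-2), so MRS = (q_2/q_1)^(2) = p_1/p_2.
Solve for the ratio: q_2/q_1 = [p_1/p_2]^(0.5).
With the ratio pinned down, the budget gives q_1* = I/(p_1 + p_2·(q_2/q_1)) and q_2* = (q_2/q_1)·q_1*.
Numerically q_2/q_1 = 0.8044, so q_1* = 192/(11 + 17·0.8044) = 7.7812 and q_2* = 0.8044·7.7812 = 6.2592.

q_2* = 6.2592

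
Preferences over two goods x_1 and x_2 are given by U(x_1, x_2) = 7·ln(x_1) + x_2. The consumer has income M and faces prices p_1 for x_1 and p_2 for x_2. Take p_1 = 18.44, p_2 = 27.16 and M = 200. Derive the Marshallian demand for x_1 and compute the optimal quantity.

MU_x_1 = 7/x_1, MU_x_2 = 1. Tangency: 7/x_1 = p_1/p_2.
So x_1*(p_1,p_2) = 7·p_2/p_1, independent of income; and x_2* = (M − 7·p_2)/p_2.
At the given prices: x_1* = 7·27.16/18.44 = 10.3102.

x_1* = 10.3102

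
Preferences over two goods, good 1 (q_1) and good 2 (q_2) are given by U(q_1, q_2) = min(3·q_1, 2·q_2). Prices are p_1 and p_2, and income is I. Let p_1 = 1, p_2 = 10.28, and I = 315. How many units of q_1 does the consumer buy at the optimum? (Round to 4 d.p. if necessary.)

q_1* = 19.1839

With perfect complements, no substitution: consume in ratio q_1:q_2 = 2:3.
Budget: p_1·q_1 + p_2·(3/2)·q_1 = I, so (2·p_1 + 3·p_2)·q_1 = 2·I.
Demand: q_1*(p_1,p_2,I) = 2·I/(2·p_1 + 3·p_2), q_2* = 3·I/(2·p_1 + 3·p_2).
Here 2·1 + 3·10.28 = 32.84, giving q_1* = 19.1839.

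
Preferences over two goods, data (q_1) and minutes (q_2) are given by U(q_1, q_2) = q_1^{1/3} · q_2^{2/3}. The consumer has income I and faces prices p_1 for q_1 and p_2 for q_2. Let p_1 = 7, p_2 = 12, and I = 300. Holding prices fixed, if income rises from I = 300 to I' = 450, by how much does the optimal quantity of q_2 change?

Δq_2* = 8.3333

Tangency: MRS = (1/2)·q_2/q_1 = p_1/p_2.
So 1/3·p_2·q_2 = 2/3·p_1·q_1; combined with the budget, a share 1/3 of income goes to q_1.
Demand: q_1*(p_1,p_2,I) = 1/3·I/p_1 and q_2* = 2/3·I/p_2.
At p_1=7, p_2=12, I=300: q_2* = 2/3·300/12 = 16.6667.
At I' = 450: q_2* = 25. Change: 25 − 16.6667 = 8.3333.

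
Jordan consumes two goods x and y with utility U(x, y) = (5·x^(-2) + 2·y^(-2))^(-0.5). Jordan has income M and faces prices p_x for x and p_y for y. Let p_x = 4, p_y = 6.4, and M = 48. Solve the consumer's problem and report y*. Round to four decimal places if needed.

Substitute y = (y/x)·x into the budget: x* = M/(p_x + p_y·(y/x)).
Numerically y/x = 0.629961, so x* = 48/(4 + 6.4·0.629961) = 5.9763 and y* = 0.629961·5.9763 = 3.7648.

y* = 3.7648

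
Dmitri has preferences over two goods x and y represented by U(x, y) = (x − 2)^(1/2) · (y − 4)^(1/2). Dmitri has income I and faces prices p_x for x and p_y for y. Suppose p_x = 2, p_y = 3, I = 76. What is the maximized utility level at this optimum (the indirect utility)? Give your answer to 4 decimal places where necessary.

V = 12.2474

Let x' = x−2, y' = y−4. MRS = y'/x' = p_x/p_y.
Substituting into the budget: x* = 2 + 0.5·(I − 2·p_x − 4·p_y)/p_x, and y* = 4 + 0.5·(…)/p_y.
Discretionary income = 76 − 2·2 − 4·3 = 60; x* = 2 + 0.5·60/2 = 17; y* = 4 + 0.5·60/3 = 14.
Utility at the optimum: U(17, 14) = 12.2474.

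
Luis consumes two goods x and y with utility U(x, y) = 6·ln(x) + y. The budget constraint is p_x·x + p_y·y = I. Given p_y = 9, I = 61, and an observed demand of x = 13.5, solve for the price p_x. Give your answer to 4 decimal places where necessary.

p_x = 4

Set MRS = p_x/p_y: (6/x)/1 = p_x/p_y.
So x*(p_x,p_y) = 6·p_y/p_x, independent of income; and y* = (I − 6·p_y)/p_y.
Set x* = 13.5 in the demand function and solve for p_x: p_x = 4.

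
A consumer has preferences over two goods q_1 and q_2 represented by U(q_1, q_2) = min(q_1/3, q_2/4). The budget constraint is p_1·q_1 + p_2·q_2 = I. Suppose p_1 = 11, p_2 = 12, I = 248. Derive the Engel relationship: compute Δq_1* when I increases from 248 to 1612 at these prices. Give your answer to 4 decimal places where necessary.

Δq_1* = 50.5185

Leontief preferences: the optimum is at the kink where q_1/3 = q_2/4, i.e. q_2 = (4/3)·q_1.
Budget: p_1·q_1 + p_2·(4/3)·q_1 = I, so (3·p_1 + 4·p_2)·q_1 = 3·I.
Demand: q_1*(p_1,p_2,I) = 3·I/(3·p_1 + 4·p_2), q_2* = 4·I/(3·p_1 + 4·p_2).
Here 3·11 + 4·12 = 81, giving q_1* = 9.1852.
At I' = 1612: q_1* = 59.7037. Change: 59.7037 − 9.1852 = 50.5185.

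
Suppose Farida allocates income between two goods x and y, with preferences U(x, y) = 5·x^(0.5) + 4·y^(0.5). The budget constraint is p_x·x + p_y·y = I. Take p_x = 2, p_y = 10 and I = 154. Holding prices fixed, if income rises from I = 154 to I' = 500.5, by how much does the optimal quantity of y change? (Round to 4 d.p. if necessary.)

MU_x ∝ 5·x^(-0.5), MU_y ∝ 4·y^(-0.5), so MRS = (5/4)·(y/x)^(0.5) = p_x/p_y.
Hence y/x = ((4/5)·p_x/p_y)^(1/(0.5)), i.e. raised to the 2 power.
With the ratio pinned down, the budget gives x* = I/(p_x + p_y·(y/x)) and y* = (y/x)·x*.
Numerically y/x = 0.0256, so x* = 154/(2 + 10·0.0256) = 68.2624 and y* = 0.0256·68.2624 = 1.7475.
At I' = 500.5: y* = 5.6794. Change: 5.6794 − 1.7475 = 3.9319.

Δy* = 3.9319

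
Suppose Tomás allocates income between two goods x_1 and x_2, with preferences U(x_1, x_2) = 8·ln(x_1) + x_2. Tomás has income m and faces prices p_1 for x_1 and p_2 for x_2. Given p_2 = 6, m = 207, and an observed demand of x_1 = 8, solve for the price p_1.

p_1 = 6

Set MRS = p_1/p_2: (8/x_1)/1 = p_1/p_2.
So x_1*(p_1,p_2) = 8·p_2/p_1, independent of income; and x_2* = (m − 8·p_2)/p_2.
Set x_1* = 8 in the demand function and solve for p_1: p_1 = 6.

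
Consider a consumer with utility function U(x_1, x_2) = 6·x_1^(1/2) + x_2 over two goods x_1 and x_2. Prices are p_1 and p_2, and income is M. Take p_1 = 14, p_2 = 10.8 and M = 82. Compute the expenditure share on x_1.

share on x_1 = 0.9144

Set MRS = p_1/p_2: 3·x_1^(−1/2) = p_1/p_2.
Thus x_1* = (3·p_2/p_1)² — independent of M — with the rest of income spent on x_2.
Plugging in: x_1* = (3·10.8/14)² = 5.3559, x_2* = 0.6497.
Expenditure on x_1: 14·5.3559 = 74.9829; share = 0.9144.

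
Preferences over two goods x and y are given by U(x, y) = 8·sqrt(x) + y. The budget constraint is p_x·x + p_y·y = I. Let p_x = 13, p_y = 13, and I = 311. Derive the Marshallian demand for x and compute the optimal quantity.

x* = 16

MU_x = 4/√x, MU_y = 1. Tangency: 4/√x = p_x/p_y.
Thus x* = (4·p_y/p_x)² — independent of I — with the rest of income spent on y.
Plugging in: x* = (4·13/13)² = 16.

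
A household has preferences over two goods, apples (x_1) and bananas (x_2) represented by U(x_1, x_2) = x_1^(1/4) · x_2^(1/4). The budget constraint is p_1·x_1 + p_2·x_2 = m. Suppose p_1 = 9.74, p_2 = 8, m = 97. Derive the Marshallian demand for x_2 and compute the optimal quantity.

x_2* = 6.0625

Tangency: MRS = x_2/x_1 = p_1/p_2.
Rearranging, p_2·x_2 = p_1·x_1. Substituting into the budget gives p_1·x_1·(1 + 1) = m.
Demand: x_1*(p_1,p_2,m) = 0.5·m/p_1 and x_2* = 0.5·m/p_2.
At p_1=9.74, p_2=8, m=97: x_2* = 0.5·97/8 = 6.0625.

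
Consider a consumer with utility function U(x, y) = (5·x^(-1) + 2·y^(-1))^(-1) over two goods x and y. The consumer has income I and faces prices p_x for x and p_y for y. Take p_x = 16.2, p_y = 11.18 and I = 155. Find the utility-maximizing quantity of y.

MRS = MU_x/MU_y = (5/2)·(y/x)^(2). Set equal to p_x/p_y.
Solve for the ratio: y/x = [(2/5)·p_x/p_y]^(0.5).
Substitute y = (y/x)·x into the budget: x* = I/(p_x + p_y·(y/x)).
Numerically y/x = 0.761319, so x* = 155/(16.2 + 11.18·0.761319) = 6.2724 and y* = 0.761319·6.2724 = 4.7753.

y* = 4.7753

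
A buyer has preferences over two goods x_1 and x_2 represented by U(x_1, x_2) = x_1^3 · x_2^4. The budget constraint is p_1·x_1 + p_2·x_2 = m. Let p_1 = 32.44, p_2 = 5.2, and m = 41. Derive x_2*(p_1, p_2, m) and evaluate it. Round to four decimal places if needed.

x_2* = 4.5055

The MRS is (3/4)·x_2/x_1. Set MRS = p_1/p_2.
So 3·p_2·x_2 = 4·p_1·x_1; combined with the budget, a share 3/7 of income goes to x_1.
Demand: x_1*(p_1,p_2,m) = 3/7·m/p_1 and x_2* = 4/7·m/p_2.
At p_1=32.44, p_2=5.2, m=41: x_2* = 4/7·41/5.2 = 4.5055.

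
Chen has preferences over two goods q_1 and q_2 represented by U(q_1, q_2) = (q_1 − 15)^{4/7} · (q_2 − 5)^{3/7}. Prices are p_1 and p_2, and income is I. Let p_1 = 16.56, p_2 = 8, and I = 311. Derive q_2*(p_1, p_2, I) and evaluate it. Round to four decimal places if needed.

q_2* = 6.2107

After buying the subsistence bundle (15, 5), a share 4/7 of the remaining income goes to q_1: q_1* = 15 + 4/7·(I − 15p_1 − 5p_2)/p_1.
Discretionary income = 311 − 15·16.56 − 5·8 = 22.6; q_2* = 5 + 3/7·22.6/8 = 6.2107.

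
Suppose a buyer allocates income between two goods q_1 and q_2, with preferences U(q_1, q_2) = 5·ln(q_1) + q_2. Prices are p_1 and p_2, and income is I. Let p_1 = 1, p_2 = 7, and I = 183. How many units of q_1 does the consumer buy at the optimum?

At the given prices: q_1* = 5·7/1 = 35.

q_1* = 35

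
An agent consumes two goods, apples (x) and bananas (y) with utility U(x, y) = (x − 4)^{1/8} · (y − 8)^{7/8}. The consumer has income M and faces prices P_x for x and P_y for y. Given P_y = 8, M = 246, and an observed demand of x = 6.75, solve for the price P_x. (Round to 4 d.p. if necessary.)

This is Cobb-Douglas in (x−4, y−8): tangency gives 0.125·P_y·(y−8) = 0.875·P_x·(x−4).
Substituting into the budget: x* = 4 + 0.125·(M − 4·P_x − 8·P_y)/P_x, and y* = 8 + 0.875·(…)/P_y.
Set x* = 6.75 in the demand function and solve for P_x: P_x = 7.

P_x = 7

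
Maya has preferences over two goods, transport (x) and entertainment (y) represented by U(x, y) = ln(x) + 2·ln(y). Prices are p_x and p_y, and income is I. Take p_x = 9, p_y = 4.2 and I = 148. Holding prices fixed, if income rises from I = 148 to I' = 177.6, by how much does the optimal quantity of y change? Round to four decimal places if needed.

Tangency: MRS = (1/2)·y/x = p_x/p_y.
Rearranging, p_y·y = 2·p_x·x. Substituting into the budget gives p_x·x·(1 + 2) = I.
Demand: x*(p_x,p_y,I) = 1/3·I/p_x and y* = 2/3·I/p_y.
At p_x=9, p_y=4.2, I=148: y* = 2/3·148/4.2 = 23.4921.
At I' = 177.6: y* = 28.1905. Change: 28.1905 − 23.4921 = 4.6984.

Δy* = 4.6984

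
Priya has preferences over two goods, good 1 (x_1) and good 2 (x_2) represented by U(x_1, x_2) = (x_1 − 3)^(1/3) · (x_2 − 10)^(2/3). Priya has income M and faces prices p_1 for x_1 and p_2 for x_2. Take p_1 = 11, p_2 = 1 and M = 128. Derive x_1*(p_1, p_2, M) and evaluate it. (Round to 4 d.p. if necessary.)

MRS = (1/2)·(x_2−10)/(x_1−3). Tangency with p_1/p_2 gives x_2−10 = 2·(p_1/p_2)·(x_1−3).
Substituting into the budget: x_1* = 3 + 1/3·(M − 3·p_1 − 10·p_2)/p_1, and x_2* = 10 + 2/3·(…)/p_2.
Discretionary income = 128 − 3·11 − 10·1 = 85; x_1* = 3 + 1/3·85/11 = 5.5758.

x_1* = 5.5758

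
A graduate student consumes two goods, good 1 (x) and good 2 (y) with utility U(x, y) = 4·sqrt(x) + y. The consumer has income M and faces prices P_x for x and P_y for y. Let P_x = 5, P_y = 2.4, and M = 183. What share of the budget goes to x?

share on x = 0.0252

Plugging in: x* = (2·2.4/5)² = 0.9216, y* = 74.33.
Expenditure on x: 5·0.9216 = 4.608; share = 0.0252.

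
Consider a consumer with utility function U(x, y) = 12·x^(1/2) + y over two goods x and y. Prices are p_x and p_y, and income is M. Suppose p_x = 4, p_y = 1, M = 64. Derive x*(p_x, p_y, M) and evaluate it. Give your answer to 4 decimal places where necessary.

Utility is quasi-linear in y; the FOC for x is 6/√x = p_x/p_y.
Thus x* = (6·p_y/p_x)² — independent of M — with the rest of income spent on y.
Plugging in: x* = (6·1/4)² = 2.25.

x* = 2.25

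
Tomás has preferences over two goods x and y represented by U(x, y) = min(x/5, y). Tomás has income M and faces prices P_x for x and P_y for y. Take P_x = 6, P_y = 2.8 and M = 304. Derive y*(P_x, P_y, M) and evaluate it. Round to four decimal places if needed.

y* = 9.2683

With perfect complements, no substitution: consume in ratio x:y = 5:1.
Budget: P_x·x + P_y·(1/5)·x = M, so (5·P_x + P_y)·x = 5·M.
Demand: x*(P_x,P_y,M) = 5·M/(5·P_x + P_y), y* = M/(5·P_x + P_y).
Here 5·6 + 2.8 = 32.8, giving y* = 9.2683.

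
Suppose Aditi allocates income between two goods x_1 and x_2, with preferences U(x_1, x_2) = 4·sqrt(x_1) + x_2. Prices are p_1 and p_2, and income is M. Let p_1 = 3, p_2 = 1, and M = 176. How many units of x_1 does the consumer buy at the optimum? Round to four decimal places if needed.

Utility is quasi-linear in x_2; the FOC for x_1 is 2/√x_1 = p_1/p_2.
Thus x_1* = (2·p_2/p_1)² — independent of M — with the rest of income spent on x_2.
Plugging in: x_1* = (2·1/3)² = 0.4444.

x_1* = 0.4444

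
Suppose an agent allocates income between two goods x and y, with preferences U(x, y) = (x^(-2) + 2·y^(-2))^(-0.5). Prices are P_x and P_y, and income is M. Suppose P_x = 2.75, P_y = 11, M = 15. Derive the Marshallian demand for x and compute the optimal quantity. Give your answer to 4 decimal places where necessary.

From the CES first-order condition, (1/2)·(y/x)^(3) = P_x/P_y.
Hence y/x = (2·P_x/P_y)^(1/(3)), i.e. raised to the 1/3 power.
Substitute y = (y/x)·x into the budget: x* = M/(P_x + P_y·(y/x)).
Numerically y/x = 0.793701, so x* = 15/(2.75 + 11·0.793701) = 1.3065.

x* = 1.3065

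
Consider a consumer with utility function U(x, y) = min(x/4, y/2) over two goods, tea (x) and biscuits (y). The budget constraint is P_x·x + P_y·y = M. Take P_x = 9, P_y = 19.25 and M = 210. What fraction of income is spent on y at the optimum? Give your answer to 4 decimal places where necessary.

share on y = 0.5168

With perfect complements, no substitution: consume in ratio x:y = 4:2.
Budget: P_x·x + P_y·(1/2)·x = M, so (4·P_x + 2·P_y)·x = 4·M.
Demand: x*(P_x,P_y,M) = 4·M/(4·P_x + 2·P_y), y* = 2·M/(4·P_x + 2·P_y).
Here 4·9 + 2·19.25 = 74.5, giving x* = 11.2752 and y* = 5.6376.
Expenditure on y: 19.25·5.6376 = 108.5235; share = 0.5168.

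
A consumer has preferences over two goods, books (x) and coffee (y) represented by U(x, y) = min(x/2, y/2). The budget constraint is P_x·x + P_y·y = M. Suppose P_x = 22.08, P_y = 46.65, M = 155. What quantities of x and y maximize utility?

With perfect complements, no substitution: consume in ratio x:y = 2:2.
Budget: P_x·x + P_y·x = M, so (2·P_x + 2·P_y)·x = 2·M.
Demand: x*(P_x,P_y,M) = 2·M/(2·P_x + 2·P_y), y* = 2·M/(2·P_x + 2·P_y).
Here 2·22.08 + 2·46.65 = 137.46, giving x* = 2.2552 and y* = 2.2552.

x* = 2.2552, y* = 2.2552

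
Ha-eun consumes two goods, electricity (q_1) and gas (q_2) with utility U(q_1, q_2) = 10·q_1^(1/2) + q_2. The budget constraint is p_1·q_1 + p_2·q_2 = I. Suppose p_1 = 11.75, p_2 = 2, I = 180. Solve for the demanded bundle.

q_1* = 0.7243, q_2* = 85.7447

Utility is quasi-linear in q_2; the FOC for q_1 is 5/√q_1 = p_1/p_2.
Solve: √q_1 = 5·p_2/p_1, so q_1*(p_1,p_2) = (5·p_2/p_1)², and q_2* = (I − p_1·q_1*)/p_2.
Plugging in: q_1* = (5·2/11.75)² = 0.7243, q_2* = 85.7447.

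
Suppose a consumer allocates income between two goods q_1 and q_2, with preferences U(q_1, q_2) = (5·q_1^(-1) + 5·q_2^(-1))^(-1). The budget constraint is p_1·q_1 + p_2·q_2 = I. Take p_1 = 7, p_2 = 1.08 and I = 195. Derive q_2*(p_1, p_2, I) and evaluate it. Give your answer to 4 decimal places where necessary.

q_2* = 50.9199

MRS = MU_q_1/MU_q_2 = (q_2/q_1)^(2). Set equal to p_1/p_2.
Hence q_2/q_1 = (p_1/p_2)^(1/(2)), i.e. raised to the 0.5 power.
With the ratio pinned down, the budget gives q_1* = I/(p_1 + p_2·(q_2/q_1)) and q_2* = (q_2/q_1)·q_1*.
Numerically q_2/q_1 = 2.545875, so q_1* = 195/(7 + 1.08·2.545875) = 20.0009 and q_2* = 2.545875·20.0009 = 50.9199.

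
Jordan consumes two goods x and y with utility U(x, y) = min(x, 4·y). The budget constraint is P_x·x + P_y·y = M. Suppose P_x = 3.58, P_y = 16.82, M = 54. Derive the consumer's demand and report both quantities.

Leontief preferences: the optimum is at the kink where x/4 = y/1, i.e. y = (1/4)·x.
Budget: P_x·x + P_y·(1/4)·x = M, so (4·P_x + P_y)·x = 4·M.
Demand: x*(P_x,P_y,M) = 4·M/(4·P_x + P_y), y* = M/(4·P_x + P_y).
Here 4·3.58 + 16.82 = 31.14, giving x* = 6.9364 and y* = 1.7341.

x* = 6.9364, y* = 1.7341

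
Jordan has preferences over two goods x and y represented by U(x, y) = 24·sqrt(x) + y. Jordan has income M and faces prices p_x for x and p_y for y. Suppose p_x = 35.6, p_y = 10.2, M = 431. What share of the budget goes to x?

share on x = 0.9764

Solve: √x = 12·p_y/p_x, so x*(p_x,p_y) = (12·p_y/p_x)², and y* = (M − p_x·x*)/p_y.
Plugging in: x* = (12·10.2/35.6)² = 11.8212, y* = 0.9965.
Expenditure on x: 35.6·11.8212 = 420.836; share = 0.9764.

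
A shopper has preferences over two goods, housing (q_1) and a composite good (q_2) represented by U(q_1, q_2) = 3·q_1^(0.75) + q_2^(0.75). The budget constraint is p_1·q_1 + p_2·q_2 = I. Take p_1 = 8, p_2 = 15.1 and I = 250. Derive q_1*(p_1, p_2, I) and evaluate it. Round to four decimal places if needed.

q_1* = 31.1927

With the ratio pinned down, the budget gives q_1* = I/(p_1 + p_2·(q_2/q_1)) and q_2* = (q_2/q_1)·q_1*.
Numerically q_2/q_1 = 0.000973, so q_1* = 250/(8 + 15.1·0.000973) = 31.1927.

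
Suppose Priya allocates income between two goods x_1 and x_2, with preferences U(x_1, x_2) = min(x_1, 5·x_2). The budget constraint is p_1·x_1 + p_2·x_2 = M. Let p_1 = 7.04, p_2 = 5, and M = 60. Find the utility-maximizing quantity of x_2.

x_2* = 1.4925

With perfect complements, no substitution: consume in ratio x_1:x_2 = 5:1.
Budget: p_1·x_1 + p_2·(1/5)·x_1 = M, so (5·p_1 + p_2)·x_1 = 5·M.
Demand: x_1*(p_1,p_2,M) = 5·M/(5·p_1 + p_2), x_2* = M/(5·p_1 + p_2).
Here 5·7.04 + 5 = 40.2, giving x_2* = 1.4925.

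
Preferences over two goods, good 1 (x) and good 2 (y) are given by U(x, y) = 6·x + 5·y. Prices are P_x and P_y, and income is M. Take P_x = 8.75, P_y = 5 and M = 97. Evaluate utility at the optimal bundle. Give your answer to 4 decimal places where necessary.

Perfect substitutes: compare marginal utility per dollar. 6/P_x vs 5/P_y → 0.6857 vs 1.
y gives more utility per dollar, so spend all income on y: y* = M/P_y, x* = 0.
Numerically: x* = 0, y* = 19.4.
Utility at the optimum: U(0, 19.4) = 97.

V = 97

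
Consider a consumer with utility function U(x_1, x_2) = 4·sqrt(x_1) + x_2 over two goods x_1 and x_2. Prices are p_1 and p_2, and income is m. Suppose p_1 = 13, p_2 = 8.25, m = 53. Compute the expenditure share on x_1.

Set MRS = p_1/p_2: 2·x_1^(−1/2) = p_1/p_2.
Thus x_1* = (2·p_2/p_1)² — independent of m — with the rest of income spent on x_2.
Plugging in: x_1* = (2·8.25/13)² = 1.6109, x_2* = 3.8858.
Expenditure on x_1: 13·1.6109 = 20.9423; share = 0.3951.

share on x_1 = 0.3951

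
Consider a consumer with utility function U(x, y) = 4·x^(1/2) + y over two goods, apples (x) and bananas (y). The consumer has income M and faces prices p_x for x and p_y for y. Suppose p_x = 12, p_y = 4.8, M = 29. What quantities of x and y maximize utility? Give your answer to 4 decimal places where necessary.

x* = 0.64, y* = 4.4417

Plugging in: x* = (2·4.8/12)² = 0.64, y* = 4.4417.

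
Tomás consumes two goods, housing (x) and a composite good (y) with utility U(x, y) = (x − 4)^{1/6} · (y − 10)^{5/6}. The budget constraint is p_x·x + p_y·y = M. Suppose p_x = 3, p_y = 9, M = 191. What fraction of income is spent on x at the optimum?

MRS = (1/5)·(y−10)/(x−4). Tangency with p_x/p_y gives y−10 = 5·(p_x/p_y)·(x−4).
After buying the subsistence bundle (4, 10), a share 1/6 of the remaining income goes to x: x* = 4 + 1/6·(M − 4p_x − 10p_y)/p_x.
Discretionary income = 191 − 4·3 − 10·9 = 89; x* = 4 + 1/6·89/3 = 8.9444; y* = 10 + 5/6·89/9 = 18.2407.
Expenditure on x: 3·8.9444 = 26.8333; share = 0.1405.

share on x = 0.1405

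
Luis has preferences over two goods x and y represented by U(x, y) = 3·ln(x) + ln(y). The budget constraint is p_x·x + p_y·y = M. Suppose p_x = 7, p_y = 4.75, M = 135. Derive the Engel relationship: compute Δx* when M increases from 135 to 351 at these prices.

Δx* = 23.1429

MU_x/MU_y = (3·y)/(x); tangency sets this equal to p_x/p_y.
So 3·p_y·y = p_x·x; combined with the budget, a share 0.75 of income goes to x.
Demand: x*(p_x,p_y,M) = 0.75·M/p_x and y* = 0.25·M/p_y.
At p_x=7, p_y=4.75, M=135: x* = 0.75·135/7 = 14.4643.
At M' = 351: x* = 37.6071. Change: 37.6071 − 14.4643 = 23.1429.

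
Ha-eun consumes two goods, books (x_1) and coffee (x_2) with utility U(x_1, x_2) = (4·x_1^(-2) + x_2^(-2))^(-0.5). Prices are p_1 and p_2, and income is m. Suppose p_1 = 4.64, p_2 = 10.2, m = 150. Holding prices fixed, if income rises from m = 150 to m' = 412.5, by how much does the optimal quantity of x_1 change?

MRS = MU_x_1/MU_x_2 = 4·(x_2/x_1)^(3). Set equal to p_1/p_2.
Solve for the ratio: x_2/x_1 = [(1/4)·p_1/p_2]^(1/3).
With the ratio pinned down, the budget gives x_1* = m/(p_1 + p_2·(x_2/x_1)) and x_2* = (x_2/x_1)·x_1*.
Numerically x_2/x_1 = 0.484491, so x_1* = 150/(4.64 + 10.2·0.484491) = 15.6547.
At m' = 412.5: x_1* = 43.0503. Change: 43.0503 − 15.6547 = 27.3957.

Δx_1* = 27.3957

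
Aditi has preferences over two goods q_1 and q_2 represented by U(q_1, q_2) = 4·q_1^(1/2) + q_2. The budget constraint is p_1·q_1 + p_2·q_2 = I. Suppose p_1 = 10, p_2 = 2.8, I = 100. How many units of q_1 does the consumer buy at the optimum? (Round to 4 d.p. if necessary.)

q_1* = 0.3136

Set MRS = p_1/p_2: 2·q_1^(−1/2) = p_1/p_2.
Thus q_1* = (2·p_2/p_1)² — independent of I — with the rest of income spent on q_2.
Plugging in: q_1* = (2·2.8/10)² = 0.3136.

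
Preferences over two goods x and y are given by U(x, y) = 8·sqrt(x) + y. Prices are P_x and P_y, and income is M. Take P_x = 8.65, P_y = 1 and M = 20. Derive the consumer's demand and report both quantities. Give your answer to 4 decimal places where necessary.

Utility is quasi-linear in y; the FOC for x is 4/√x = P_x/P_y.
Solve: √x = 4·P_y/P_x, so x*(P_x,P_y) = (4·P_y/P_x)², and y* = (M − P_x·x*)/P_y.
Plugging in: x* = (4·1/8.65)² = 0.2138, y* = 18.1503.

x* = 0.2138, y* = 18.1503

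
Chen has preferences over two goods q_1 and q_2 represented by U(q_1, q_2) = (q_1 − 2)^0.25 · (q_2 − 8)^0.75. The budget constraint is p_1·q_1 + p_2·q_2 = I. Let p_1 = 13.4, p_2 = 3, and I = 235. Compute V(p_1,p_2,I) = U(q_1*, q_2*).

MRS = (1/3)·(q_2−8)/(q_1−2). Tangency with p_1/p_2 gives q_2−8 = 3·(p_1/p_2)·(q_1−2).
After buying the subsistence bundle (2, 8), a share 0.25 of the remaining income goes to q_1: q_1* = 2 + 0.25·(I − 2p_1 − 8p_2)/p_1.
Discretionary income = 235 − 2·13.4 − 8·3 = 184.2; q_1* = 2 + 0.25·184.2/13.4 = 5.4366; q_2* = 8 + 0.75·184.2/3 = 54.05.
Utility at the optimum: U(5.4366, 54.05) = 24.0687.

V = 24.0687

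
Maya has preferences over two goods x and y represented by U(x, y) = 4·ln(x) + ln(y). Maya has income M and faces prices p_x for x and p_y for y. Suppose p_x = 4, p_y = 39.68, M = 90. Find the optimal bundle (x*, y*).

x* = 18, y* = 0.4536

Demand: x*(p_x,p_y,M) = 0.8·M/p_x and y* = 0.2·M/p_y.
At p_x=4, p_y=39.68, M=90: x* = 0.8·90/4 = 18, y* = 0.4536.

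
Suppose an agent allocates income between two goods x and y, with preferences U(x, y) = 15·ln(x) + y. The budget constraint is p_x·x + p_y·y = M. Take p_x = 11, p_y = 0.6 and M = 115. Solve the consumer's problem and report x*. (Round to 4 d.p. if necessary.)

x* = 0.8182

MU_x = 15/x, MU_y = 1. Tangency: 15/x = p_x/p_y.
So x*(p_x,p_y) = 15·p_y/p_x, independent of income; and y* = (M − 15·p_y)/p_y.
At the given prices: x* = 15·0.6/11 = 0.8182.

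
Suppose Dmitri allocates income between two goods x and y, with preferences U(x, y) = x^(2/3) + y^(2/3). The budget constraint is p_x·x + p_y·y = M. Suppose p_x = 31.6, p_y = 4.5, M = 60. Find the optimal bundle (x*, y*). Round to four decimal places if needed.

x* = 0.0377, y* = 13.0683

MRS = MU_x/MU_y = (y/x)^(1/3). Set equal to p_x/p_y.
Hence y/x = (p_x/p_y)^(1/(1/3)), i.e. raised to the 3 power.
With the ratio pinned down, the budget gives x* = M/(p_x + p_y·(y/x)) and y* = (y/x)·x*.
Numerically y/x = 346.277048, so x* = 60/(31.6 + 4.5·346.277048) = 0.0377 and y* = 346.277048·0.0377 = 13.0683.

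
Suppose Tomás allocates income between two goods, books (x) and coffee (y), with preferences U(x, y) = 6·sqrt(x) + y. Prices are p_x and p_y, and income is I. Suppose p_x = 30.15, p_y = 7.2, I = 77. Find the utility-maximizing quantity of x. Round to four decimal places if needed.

Solve: √x = 3·p_y/p_x, so x*(p_x,p_y) = (3·p_y/p_x)², and y* = (I − p_x·x*)/p_y.
Plugging in: x* = (3·7.2/30.15)² = 0.5133.

x* = 0.5133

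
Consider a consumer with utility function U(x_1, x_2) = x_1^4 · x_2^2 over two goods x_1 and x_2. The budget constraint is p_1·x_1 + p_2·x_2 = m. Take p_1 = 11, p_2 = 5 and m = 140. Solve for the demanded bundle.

x_1* = 8.4848, x_2* = 9.3333

Tangency: MRS = 2·x_2/x_1 = p_1/p_2.
So 4·p_2·x_2 = 2·p_1·x_1; combined with the budget, a share 2/3 of income goes to x_1.
Demand: x_1*(p_1,p_2,m) = 2/3·m/p_1 and x_2* = 1/3·m/p_2.
At p_1=11, p_2=5, m=140: x_1* = 2/3·140/11 = 8.4848, x_2* = 9.3333.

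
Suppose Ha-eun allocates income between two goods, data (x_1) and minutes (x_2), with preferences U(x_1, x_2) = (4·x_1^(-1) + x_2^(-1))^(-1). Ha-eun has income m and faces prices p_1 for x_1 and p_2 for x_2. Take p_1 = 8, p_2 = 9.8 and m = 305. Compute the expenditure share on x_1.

share on x_1 = 0.6437

MU_x_1 ∝ 4·x_1^(-2), MU_x_2 ∝ x_2^(-2), so MRS = 4·(x_2/x_1)^(2) = p_1/p_2.
Hence x_2/x_1 = ((1/4)·p_1/p_2)^(1/(2)), i.e. raised to the 0.5 power.
Substitute x_2 = (x_2/x_1)·x_1 into the budget: x_1* = m/(p_1 + p_2·(x_2/x_1)).
Numerically x_2/x_1 = 0.451754, so x_1* = 305/(8 + 9.8·0.451754) = 24.543 and x_2* = 0.451754·24.543 = 11.0874.
Expenditure on x_1: 8·24.543 = 196.3437; share = 0.6437.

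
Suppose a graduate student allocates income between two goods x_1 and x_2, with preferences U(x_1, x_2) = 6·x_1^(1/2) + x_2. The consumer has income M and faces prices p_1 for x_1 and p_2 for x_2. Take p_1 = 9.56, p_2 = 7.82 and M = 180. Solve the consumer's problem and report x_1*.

x_1* = 6.022

Utility is quasi-linear in x_2; the FOC for x_1 is 3/√x_1 = p_1/p_2.
Solve: √x_1 = 3·p_2/p_1, so x_1*(p_1,p_2) = (3·p_2/p_1)², and x_2* = (M − p_1·x_1*)/p_2.
Plugging in: x_1* = (3·7.82/9.56)² = 6.022.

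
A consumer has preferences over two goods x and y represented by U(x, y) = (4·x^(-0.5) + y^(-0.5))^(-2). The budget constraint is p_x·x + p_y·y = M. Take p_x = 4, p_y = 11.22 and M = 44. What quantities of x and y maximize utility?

MRS = MU_x/MU_y = 4·(y/x)^(1.5). Set equal to p_x/p_y.
Solve for the ratio: y/x = [(1/4)·p_x/p_y]^(2/3).
Substitute y = (y/x)·x into the budget: x* = M/(p_x + p_y·(y/x)).
Numerically y/x = 0.199528, so x* = 44/(4 + 11.22·0.199528) = 7.0527 and y* = 0.199528·7.0527 = 1.4072.

x* = 7.0527, y* = 1.4072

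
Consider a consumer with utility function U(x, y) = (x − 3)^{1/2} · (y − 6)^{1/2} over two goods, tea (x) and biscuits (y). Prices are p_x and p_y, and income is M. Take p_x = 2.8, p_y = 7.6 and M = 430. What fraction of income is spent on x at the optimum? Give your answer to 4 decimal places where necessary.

share on x = 0.4567

MRS = (y−6)/(x−3). Tangency with p_x/p_y gives y−6 = (p_x/p_y)·(x−3).
After buying the subsistence bundle (3, 6), a share 0.5 of the remaining income goes to x: x* = 3 + 0.5·(M − 3p_x − 6p_y)/p_x.
Discretionary income = 430 − 3·2.8 − 6·7.6 = 376; x* = 3 + 0.5·376/2.8 = 70.1429; y* = 6 + 0.5·376/7.6 = 30.7368.
Expenditure on x: 2.8·70.1429 = 196.4; share = 0.4567.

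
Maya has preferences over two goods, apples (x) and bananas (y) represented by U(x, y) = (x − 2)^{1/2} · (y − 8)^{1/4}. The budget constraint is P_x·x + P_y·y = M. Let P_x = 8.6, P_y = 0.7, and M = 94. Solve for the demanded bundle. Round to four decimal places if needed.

Substituting into the budget: x* = 2 + 2/3·(M − 2·P_x − 8·P_y)/P_x, and y* = 8 + 1/3·(…)/P_y.
Discretionary income = 94 − 2·8.6 − 8·0.7 = 71.2; x* = 2 + 2/3·71.2/8.6 = 7.5194; y* = 8 + 1/3·71.2/0.7 = 41.9048.

x* = 7.5194, y* = 41.9048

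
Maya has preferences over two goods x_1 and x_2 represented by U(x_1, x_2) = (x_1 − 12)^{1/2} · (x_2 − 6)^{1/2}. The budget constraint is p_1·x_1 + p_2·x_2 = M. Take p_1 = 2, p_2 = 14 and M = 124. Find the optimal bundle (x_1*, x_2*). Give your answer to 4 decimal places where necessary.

x_1* = 16, x_2* = 6.5714

This is Cobb-Douglas in (x_1−12, x_2−6): tangency gives 0.5·p_2·(x_2−6) = 0.5·p_1·(x_1−12).
Substituting into the budget: x_1* = 12 + 0.5·(M − 12·p_1 − 6·p_2)/p_1, and x_2* = 6 + 0.5·(…)/p_2.
Discretionary income = 124 − 12·2 − 6·14 = 16; x_1* = 12 + 0.5·16/2 = 16; x_2* = 6 + 0.5·16/14 = 6.5714.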